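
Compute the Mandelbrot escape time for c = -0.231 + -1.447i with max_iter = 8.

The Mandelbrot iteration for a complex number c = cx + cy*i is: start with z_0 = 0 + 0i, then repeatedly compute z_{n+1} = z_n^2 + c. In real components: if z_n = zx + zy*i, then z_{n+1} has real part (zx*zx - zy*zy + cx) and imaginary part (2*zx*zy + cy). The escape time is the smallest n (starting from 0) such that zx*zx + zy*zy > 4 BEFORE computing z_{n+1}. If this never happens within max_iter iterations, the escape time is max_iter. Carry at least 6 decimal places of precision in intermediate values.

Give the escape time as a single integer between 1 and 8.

Answer: 2

Derivation:
z_0 = 0 + 0i, c = -0.2310 + -1.4470i
Iter 1: z = -0.2310 + -1.4470i, |z|^2 = 2.1472
Iter 2: z = -2.2714 + -0.7785i, |z|^2 = 5.7655
Escaped at iteration 2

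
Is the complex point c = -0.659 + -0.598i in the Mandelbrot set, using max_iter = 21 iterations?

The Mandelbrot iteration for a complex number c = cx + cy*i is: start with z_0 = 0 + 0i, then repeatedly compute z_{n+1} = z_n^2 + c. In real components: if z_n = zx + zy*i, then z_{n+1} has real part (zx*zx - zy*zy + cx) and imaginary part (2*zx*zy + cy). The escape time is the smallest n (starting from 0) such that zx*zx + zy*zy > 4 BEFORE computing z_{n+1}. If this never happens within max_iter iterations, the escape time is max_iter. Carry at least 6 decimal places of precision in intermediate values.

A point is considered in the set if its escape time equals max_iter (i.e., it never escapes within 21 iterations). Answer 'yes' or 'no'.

Answer: no

Derivation:
z_0 = 0 + 0i, c = -0.6590 + -0.5980i
Iter 1: z = -0.6590 + -0.5980i, |z|^2 = 0.7919
Iter 2: z = -0.5823 + 0.1902i, |z|^2 = 0.3753
Iter 3: z = -0.3561 + -0.8195i, |z|^2 = 0.7983
Iter 4: z = -1.2038 + -0.0144i, |z|^2 = 1.4492
Iter 5: z = 0.7898 + -0.5633i, |z|^2 = 0.9411
Iter 6: z = -0.3524 + -1.4877i, |z|^2 = 2.3376
Iter 7: z = -2.7482 + 0.4507i, |z|^2 = 7.7555
Escaped at iteration 7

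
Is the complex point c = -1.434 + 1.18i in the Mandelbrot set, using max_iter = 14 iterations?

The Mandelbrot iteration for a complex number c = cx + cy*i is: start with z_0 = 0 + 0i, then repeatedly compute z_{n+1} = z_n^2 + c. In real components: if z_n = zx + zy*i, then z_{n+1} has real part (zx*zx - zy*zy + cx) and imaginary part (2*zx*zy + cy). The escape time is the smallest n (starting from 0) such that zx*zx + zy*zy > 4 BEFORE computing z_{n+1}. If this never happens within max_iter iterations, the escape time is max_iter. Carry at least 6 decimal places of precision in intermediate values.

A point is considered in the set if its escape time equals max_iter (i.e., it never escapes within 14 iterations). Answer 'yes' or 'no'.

z_0 = 0 + 0i, c = -1.4340 + 1.1800i
Iter 1: z = -1.4340 + 1.1800i, |z|^2 = 3.4488
Iter 2: z = -0.7700 + -2.2042i, |z|^2 = 5.4516
Escaped at iteration 2

Answer: no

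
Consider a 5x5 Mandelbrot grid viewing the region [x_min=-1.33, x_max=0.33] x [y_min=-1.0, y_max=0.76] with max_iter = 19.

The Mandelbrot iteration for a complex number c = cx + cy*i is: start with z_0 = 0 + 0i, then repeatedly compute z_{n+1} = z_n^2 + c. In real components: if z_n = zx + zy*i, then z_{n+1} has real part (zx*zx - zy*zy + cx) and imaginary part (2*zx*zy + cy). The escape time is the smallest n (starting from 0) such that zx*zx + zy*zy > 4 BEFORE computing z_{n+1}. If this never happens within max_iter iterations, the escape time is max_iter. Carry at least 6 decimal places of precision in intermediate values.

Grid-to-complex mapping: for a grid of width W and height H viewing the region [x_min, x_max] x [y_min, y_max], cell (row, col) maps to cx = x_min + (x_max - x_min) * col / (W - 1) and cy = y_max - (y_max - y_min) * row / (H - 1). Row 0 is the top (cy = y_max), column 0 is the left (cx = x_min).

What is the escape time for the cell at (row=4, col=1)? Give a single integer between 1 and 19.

z_0 = 0 + 0i, c = -0.9150 + -1.0000i
Iter 1: z = -0.9150 + -1.0000i, |z|^2 = 1.8372
Iter 2: z = -1.0778 + 0.8300i, |z|^2 = 1.8505
Iter 3: z = -0.4423 + -2.7891i, |z|^2 = 7.9747
Escaped at iteration 3

Answer: 3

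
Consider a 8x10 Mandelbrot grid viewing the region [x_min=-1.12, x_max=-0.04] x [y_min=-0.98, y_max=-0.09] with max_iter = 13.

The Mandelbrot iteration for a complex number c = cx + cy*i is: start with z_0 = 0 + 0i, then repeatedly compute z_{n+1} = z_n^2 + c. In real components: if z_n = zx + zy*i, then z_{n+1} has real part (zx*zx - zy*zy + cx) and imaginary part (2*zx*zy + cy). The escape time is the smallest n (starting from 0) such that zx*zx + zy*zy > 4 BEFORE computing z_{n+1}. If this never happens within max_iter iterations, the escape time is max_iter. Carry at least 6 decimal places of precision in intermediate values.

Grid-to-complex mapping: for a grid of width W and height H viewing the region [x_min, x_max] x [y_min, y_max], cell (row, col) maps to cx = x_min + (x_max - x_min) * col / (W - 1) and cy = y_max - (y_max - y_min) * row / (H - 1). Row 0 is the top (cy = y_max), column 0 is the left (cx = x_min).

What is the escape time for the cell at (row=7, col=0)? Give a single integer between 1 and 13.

z_0 = 0 + 0i, c = -1.1200 + -0.7822i
Iter 1: z = -1.1200 + -0.7822i, |z|^2 = 1.8663
Iter 2: z = -0.4775 + 0.9700i, |z|^2 = 1.1688
Iter 3: z = -1.8328 + -1.7085i, |z|^2 = 6.2782
Escaped at iteration 3

Answer: 3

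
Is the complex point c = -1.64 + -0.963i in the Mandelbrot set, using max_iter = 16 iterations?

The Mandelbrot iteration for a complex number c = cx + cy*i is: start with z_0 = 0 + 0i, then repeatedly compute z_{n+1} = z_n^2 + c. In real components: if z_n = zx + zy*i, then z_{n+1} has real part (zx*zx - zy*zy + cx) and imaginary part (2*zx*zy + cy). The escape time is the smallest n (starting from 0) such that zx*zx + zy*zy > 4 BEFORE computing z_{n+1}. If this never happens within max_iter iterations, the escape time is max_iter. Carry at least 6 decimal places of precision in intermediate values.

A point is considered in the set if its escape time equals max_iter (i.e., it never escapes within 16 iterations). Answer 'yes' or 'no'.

z_0 = 0 + 0i, c = -1.6400 + -0.9630i
Iter 1: z = -1.6400 + -0.9630i, |z|^2 = 3.6170
Iter 2: z = 0.1222 + 2.1956i, |z|^2 = 4.8358
Escaped at iteration 2

Answer: no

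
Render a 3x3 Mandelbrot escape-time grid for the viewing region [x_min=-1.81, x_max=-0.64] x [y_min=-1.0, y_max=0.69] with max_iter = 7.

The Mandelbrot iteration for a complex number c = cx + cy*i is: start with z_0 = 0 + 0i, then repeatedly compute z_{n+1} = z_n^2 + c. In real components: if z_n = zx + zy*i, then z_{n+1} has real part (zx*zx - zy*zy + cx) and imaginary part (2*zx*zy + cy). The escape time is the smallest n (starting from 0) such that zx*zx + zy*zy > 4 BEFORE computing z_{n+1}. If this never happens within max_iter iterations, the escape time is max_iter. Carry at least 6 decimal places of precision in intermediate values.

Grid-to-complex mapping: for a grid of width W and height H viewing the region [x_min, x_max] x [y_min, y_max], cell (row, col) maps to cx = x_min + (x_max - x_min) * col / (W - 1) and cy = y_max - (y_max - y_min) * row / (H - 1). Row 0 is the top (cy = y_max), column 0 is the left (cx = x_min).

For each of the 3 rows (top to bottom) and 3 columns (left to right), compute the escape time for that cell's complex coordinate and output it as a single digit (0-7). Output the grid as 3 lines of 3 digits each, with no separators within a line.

Answer: 237
477
134

Derivation:
(row=0, col=0): c = -1.8100 + 0.6900i → escape time 2
(row=0, col=1): c = -1.2250 + 0.6900i → escape time 3
(row=0, col=2): c = -0.6400 + 0.6900i → escape time 7
(row=1, col=0): c = -1.8100 + -0.1550i → escape time 4
(row=1, col=1): c = -1.2250 + -0.1550i → escape time 7
(row=1, col=2): c = -0.6400 + -0.1550i → escape time 7
(row=2, col=0): c = -1.8100 + -1.0000i → escape time 1
(row=2, col=1): c = -1.2250 + -1.0000i → escape time 3
(row=2, col=2): c = -0.6400 + -1.0000i → escape time 4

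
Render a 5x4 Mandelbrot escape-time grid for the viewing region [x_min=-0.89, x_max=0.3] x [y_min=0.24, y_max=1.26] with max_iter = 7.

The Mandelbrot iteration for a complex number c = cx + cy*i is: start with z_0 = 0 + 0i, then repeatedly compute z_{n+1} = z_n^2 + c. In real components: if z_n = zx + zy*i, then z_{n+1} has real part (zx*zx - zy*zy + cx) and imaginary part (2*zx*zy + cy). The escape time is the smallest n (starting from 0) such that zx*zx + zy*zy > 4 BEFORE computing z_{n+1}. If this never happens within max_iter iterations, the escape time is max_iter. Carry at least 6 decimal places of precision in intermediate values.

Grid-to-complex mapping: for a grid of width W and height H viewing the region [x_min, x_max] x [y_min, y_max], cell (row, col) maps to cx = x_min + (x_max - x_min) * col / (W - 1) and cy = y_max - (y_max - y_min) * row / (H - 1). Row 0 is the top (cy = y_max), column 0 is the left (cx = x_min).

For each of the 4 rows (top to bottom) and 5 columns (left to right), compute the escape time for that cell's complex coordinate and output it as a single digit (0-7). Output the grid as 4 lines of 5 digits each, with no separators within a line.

Answer: 33322
34674
57777
77777

Derivation:
(row=0, col=0): c = -0.8900 + 1.2600i → escape time 3
(row=0, col=1): c = -0.5925 + 1.2600i → escape time 3
(row=0, col=2): c = -0.2950 + 1.2600i → escape time 3
(row=0, col=3): c = 0.0025 + 1.2600i → escape time 2
(row=0, col=4): c = 0.3000 + 1.2600i → escape time 2
(row=1, col=0): c = -0.8900 + 0.9200i → escape time 3
(row=1, col=1): c = -0.5925 + 0.9200i → escape time 4
(row=1, col=2): c = -0.2950 + 0.9200i → escape time 6
(row=1, col=3): c = 0.0025 + 0.9200i → escape time 7
(row=1, col=4): c = 0.3000 + 0.9200i → escape time 4
(row=2, col=0): c = -0.8900 + 0.5800i → escape time 5
(row=2, col=1): c = -0.5925 + 0.5800i → escape time 7
(row=2, col=2): c = -0.2950 + 0.5800i → escape time 7
(row=2, col=3): c = 0.0025 + 0.5800i → escape time 7
(row=2, col=4): c = 0.3000 + 0.5800i → escape time 7
(row=3, col=0): c = -0.8900 + 0.2400i → escape time 7
(row=3, col=1): c = -0.5925 + 0.2400i → escape time 7
(row=3, col=2): c = -0.2950 + 0.2400i → escape time 7
(row=3, col=3): c = 0.0025 + 0.2400i → escape time 7
(row=3, col=4): c = 0.3000 + 0.2400i → escape time 7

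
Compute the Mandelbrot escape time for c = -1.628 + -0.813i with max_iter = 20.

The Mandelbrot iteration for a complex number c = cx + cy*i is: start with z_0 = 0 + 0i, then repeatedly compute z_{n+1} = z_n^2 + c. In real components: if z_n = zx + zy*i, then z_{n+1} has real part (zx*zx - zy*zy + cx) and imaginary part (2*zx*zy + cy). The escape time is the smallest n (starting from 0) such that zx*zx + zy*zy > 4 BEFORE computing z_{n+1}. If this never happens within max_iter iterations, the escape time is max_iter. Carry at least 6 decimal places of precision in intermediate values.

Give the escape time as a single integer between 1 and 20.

z_0 = 0 + 0i, c = -1.6280 + -0.8130i
Iter 1: z = -1.6280 + -0.8130i, |z|^2 = 3.3114
Iter 2: z = 0.3614 + 1.8341i, |z|^2 = 3.4946
Iter 3: z = -4.8614 + 0.5128i, |z|^2 = 23.8962
Escaped at iteration 3

Answer: 3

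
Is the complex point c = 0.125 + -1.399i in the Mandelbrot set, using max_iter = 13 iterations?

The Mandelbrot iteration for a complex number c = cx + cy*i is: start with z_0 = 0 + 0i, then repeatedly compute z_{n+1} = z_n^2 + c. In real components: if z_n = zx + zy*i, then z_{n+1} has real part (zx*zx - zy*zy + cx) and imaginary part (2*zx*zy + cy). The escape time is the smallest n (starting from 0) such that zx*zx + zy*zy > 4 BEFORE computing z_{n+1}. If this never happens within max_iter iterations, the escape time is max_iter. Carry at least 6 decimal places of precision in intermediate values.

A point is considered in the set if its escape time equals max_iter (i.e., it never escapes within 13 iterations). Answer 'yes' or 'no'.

Answer: no

Derivation:
z_0 = 0 + 0i, c = 0.1250 + -1.3990i
Iter 1: z = 0.1250 + -1.3990i, |z|^2 = 1.9728
Iter 2: z = -1.8166 + -1.7488i, |z|^2 = 6.3581
Escaped at iteration 2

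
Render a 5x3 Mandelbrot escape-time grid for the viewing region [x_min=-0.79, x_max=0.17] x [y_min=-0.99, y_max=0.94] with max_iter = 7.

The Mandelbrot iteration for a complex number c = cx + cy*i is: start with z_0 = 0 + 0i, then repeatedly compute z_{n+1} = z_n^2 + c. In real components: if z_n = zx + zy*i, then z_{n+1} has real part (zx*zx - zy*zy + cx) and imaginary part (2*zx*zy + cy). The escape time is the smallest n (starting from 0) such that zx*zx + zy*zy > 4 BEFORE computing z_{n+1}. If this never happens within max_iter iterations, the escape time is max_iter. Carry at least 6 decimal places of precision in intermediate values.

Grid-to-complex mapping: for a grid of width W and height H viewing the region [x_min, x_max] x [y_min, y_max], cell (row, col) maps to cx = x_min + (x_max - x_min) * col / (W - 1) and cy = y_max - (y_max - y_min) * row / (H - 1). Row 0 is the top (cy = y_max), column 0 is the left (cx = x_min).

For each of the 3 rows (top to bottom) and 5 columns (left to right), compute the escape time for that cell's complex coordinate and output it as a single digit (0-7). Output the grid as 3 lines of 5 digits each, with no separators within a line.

Answer: 34574
77777
34574

Derivation:
(row=0, col=0): c = -0.7900 + 0.9400i → escape time 3
(row=0, col=1): c = -0.5500 + 0.9400i → escape time 4
(row=0, col=2): c = -0.3100 + 0.9400i → escape time 5
(row=0, col=3): c = -0.0700 + 0.9400i → escape time 7
(row=0, col=4): c = 0.1700 + 0.9400i → escape time 4
(row=1, col=0): c = -0.7900 + -0.0250i → escape time 7
(row=1, col=1): c = -0.5500 + -0.0250i → escape time 7
(row=1, col=2): c = -0.3100 + -0.0250i → escape time 7
(row=1, col=3): c = -0.0700 + -0.0250i → escape time 7
(row=1, col=4): c = 0.1700 + -0.0250i → escape time 7
(row=2, col=0): c = -0.7900 + -0.9900i → escape time 3
(row=2, col=1): c = -0.5500 + -0.9900i → escape time 4
(row=2, col=2): c = -0.3100 + -0.9900i → escape time 5
(row=2, col=3): c = -0.0700 + -0.9900i → escape time 7
(row=2, col=4): c = 0.1700 + -0.9900i → escape time 4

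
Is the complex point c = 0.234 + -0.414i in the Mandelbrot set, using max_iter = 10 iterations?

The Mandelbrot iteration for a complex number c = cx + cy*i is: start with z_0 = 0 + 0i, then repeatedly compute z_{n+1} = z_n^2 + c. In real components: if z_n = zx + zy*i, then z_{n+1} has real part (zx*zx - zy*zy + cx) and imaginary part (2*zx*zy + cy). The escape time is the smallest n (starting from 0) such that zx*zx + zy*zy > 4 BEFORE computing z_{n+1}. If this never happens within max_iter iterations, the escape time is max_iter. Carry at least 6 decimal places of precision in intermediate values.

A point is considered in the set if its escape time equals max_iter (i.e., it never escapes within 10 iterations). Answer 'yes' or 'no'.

z_0 = 0 + 0i, c = 0.2340 + -0.4140i
Iter 1: z = 0.2340 + -0.4140i, |z|^2 = 0.2262
Iter 2: z = 0.1174 + -0.6078i, |z|^2 = 0.3831
Iter 3: z = -0.1216 + -0.5567i, |z|^2 = 0.3246
Iter 4: z = -0.0611 + -0.2786i, |z|^2 = 0.0814
Iter 5: z = 0.1601 + -0.3800i, |z|^2 = 0.1700
Iter 6: z = 0.1153 + -0.5357i, |z|^2 = 0.3002
Iter 7: z = -0.0396 + -0.5375i, |z|^2 = 0.2905
Iter 8: z = -0.0533 + -0.3714i, |z|^2 = 0.1408
Iter 9: z = 0.0989 + -0.3744i, |z|^2 = 0.1500
Did not escape in 10 iterations → in set

Answer: yes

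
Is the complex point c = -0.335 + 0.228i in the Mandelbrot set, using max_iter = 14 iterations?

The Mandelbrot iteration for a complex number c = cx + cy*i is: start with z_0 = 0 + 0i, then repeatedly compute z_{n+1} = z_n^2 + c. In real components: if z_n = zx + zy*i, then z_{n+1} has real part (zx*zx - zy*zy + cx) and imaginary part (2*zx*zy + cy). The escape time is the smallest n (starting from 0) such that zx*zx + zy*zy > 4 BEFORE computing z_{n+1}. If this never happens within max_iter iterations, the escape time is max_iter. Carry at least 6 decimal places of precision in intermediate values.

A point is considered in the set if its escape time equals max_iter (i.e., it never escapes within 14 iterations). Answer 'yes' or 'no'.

Answer: yes

Derivation:
z_0 = 0 + 0i, c = -0.3350 + 0.2280i
Iter 1: z = -0.3350 + 0.2280i, |z|^2 = 0.1642
Iter 2: z = -0.2748 + 0.0752i, |z|^2 = 0.0812
Iter 3: z = -0.2652 + 0.1867i, |z|^2 = 0.1052
Iter 4: z = -0.2995 + 0.1290i, |z|^2 = 0.1064
Iter 5: z = -0.2619 + 0.1507i, |z|^2 = 0.0913
Iter 6: z = -0.2891 + 0.1490i, |z|^2 = 0.1058
Iter 7: z = -0.2736 + 0.1418i, |z|^2 = 0.0950
Iter 8: z = -0.2802 + 0.1504i, |z|^2 = 0.1012
Iter 9: z = -0.2791 + 0.1437i, |z|^2 = 0.0985
Iter 10: z = -0.2778 + 0.1478i, |z|^2 = 0.0990
Iter 11: z = -0.2797 + 0.1459i, |z|^2 = 0.0995
Iter 12: z = -0.2781 + 0.1464i, |z|^2 = 0.0987
Iter 13: z = -0.2791 + 0.1466i, |z|^2 = 0.0994
Did not escape in 14 iterations → in set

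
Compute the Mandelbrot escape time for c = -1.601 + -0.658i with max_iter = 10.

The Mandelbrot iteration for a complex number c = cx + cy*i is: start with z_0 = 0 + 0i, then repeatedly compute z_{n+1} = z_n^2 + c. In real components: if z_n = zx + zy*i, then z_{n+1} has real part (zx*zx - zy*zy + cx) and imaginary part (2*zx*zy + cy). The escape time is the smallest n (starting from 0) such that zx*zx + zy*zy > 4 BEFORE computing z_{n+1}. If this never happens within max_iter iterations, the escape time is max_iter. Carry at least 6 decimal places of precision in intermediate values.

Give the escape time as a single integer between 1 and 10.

z_0 = 0 + 0i, c = -1.6010 + -0.6580i
Iter 1: z = -1.6010 + -0.6580i, |z|^2 = 2.9962
Iter 2: z = 0.5292 + 1.4489i, |z|^2 = 2.3794
Iter 3: z = -3.4203 + 0.8756i, |z|^2 = 12.4650
Escaped at iteration 3

Answer: 3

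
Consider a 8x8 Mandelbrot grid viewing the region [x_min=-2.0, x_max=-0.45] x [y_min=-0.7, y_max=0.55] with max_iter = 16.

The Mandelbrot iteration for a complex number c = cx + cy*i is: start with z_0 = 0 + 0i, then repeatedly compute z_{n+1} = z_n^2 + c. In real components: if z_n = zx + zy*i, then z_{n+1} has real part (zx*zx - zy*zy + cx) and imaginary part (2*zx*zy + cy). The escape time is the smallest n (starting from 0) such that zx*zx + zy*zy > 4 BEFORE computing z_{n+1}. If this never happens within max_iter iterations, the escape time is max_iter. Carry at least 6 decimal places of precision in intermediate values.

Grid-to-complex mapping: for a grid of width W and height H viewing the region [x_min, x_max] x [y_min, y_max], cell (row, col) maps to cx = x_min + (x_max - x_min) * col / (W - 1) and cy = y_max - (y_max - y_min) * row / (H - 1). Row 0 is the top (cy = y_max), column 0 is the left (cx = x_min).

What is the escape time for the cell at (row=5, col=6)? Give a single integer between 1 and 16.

z_0 = 0 + 0i, c = -0.6714 + -0.3429i
Iter 1: z = -0.6714 + -0.3429i, |z|^2 = 0.5684
Iter 2: z = -0.3382 + 0.1176i, |z|^2 = 0.1282
Iter 3: z = -0.5709 + -0.4224i, |z|^2 = 0.5043
Iter 4: z = -0.5239 + 0.1394i, |z|^2 = 0.2939
Iter 5: z = -0.4164 + -0.4889i, |z|^2 = 0.4124
Iter 6: z = -0.7371 + 0.0643i, |z|^2 = 0.5474
Iter 7: z = -0.1323 + -0.4376i, |z|^2 = 0.2090
Iter 8: z = -0.8455 + -0.2271i, |z|^2 = 0.7664
Iter 9: z = -0.0082 + 0.0411i, |z|^2 = 0.0018
Iter 10: z = -0.6731 + -0.3435i, |z|^2 = 0.5710
Iter 11: z = -0.3364 + 0.1196i, |z|^2 = 0.1275
Iter 12: z = -0.5725 + -0.4233i, |z|^2 = 0.5070
Iter 13: z = -0.5228 + 0.1419i, |z|^2 = 0.2935
Iter 14: z = -0.4182 + -0.4912i, |z|^2 = 0.4162
Iter 15: z = -0.7378 + 0.0680i, |z|^2 = 0.5490

Answer: 16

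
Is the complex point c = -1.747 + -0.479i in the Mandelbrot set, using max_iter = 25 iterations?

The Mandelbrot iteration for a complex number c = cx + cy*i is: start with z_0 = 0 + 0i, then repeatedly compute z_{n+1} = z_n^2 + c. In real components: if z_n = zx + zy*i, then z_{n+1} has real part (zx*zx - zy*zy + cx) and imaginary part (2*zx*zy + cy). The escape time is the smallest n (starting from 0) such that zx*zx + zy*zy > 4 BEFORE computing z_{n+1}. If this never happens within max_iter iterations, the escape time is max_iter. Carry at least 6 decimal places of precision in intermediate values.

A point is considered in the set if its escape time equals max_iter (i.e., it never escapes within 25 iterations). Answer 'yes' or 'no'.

Answer: no

Derivation:
z_0 = 0 + 0i, c = -1.7470 + -0.4790i
Iter 1: z = -1.7470 + -0.4790i, |z|^2 = 3.2815
Iter 2: z = 1.0756 + 1.1946i, |z|^2 = 2.5840
Iter 3: z = -2.0173 + 2.0908i, |z|^2 = 8.4409
Escaped at iteration 3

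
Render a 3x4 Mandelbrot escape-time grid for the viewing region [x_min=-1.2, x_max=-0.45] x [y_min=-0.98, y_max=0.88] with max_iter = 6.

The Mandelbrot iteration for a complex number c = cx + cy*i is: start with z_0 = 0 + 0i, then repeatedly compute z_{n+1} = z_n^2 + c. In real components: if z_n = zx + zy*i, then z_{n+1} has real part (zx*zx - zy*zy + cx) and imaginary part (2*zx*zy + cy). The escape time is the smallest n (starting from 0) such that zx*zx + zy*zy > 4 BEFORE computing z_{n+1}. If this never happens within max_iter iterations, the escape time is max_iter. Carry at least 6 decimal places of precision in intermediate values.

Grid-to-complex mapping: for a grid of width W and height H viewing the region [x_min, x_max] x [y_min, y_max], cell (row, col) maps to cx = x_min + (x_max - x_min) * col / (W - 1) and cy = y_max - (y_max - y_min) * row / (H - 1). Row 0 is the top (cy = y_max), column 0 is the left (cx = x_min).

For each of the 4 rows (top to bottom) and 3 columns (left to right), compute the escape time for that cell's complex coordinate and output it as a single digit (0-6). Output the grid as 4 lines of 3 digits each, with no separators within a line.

(row=0, col=0): c = -1.2000 + 0.8800i → escape time 3
(row=0, col=1): c = -0.8250 + 0.8800i → escape time 4
(row=0, col=2): c = -0.4500 + 0.8800i → escape time 5
(row=1, col=0): c = -1.2000 + 0.2600i → escape time 6
(row=1, col=1): c = -0.8250 + 0.2600i → escape time 6
(row=1, col=2): c = -0.4500 + 0.2600i → escape time 6
(row=2, col=0): c = -1.2000 + -0.3600i → escape time 6
(row=2, col=1): c = -0.8250 + -0.3600i → escape time 6
(row=2, col=2): c = -0.4500 + -0.3600i → escape time 6
(row=3, col=0): c = -1.2000 + -0.9800i → escape time 3
(row=3, col=1): c = -0.8250 + -0.9800i → escape time 3
(row=3, col=2): c = -0.4500 + -0.9800i → escape time 4

Answer: 345
666
666
334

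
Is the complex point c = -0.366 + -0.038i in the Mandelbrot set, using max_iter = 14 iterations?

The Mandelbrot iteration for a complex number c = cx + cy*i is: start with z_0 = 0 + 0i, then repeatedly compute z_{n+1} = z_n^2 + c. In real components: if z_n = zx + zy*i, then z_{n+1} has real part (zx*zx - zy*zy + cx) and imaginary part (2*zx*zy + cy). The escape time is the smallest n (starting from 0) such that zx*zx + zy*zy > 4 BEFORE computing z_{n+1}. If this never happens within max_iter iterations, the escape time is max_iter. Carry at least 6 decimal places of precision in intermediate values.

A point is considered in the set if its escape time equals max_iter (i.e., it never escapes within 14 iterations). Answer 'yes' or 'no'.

Answer: yes

Derivation:
z_0 = 0 + 0i, c = -0.3660 + -0.0380i
Iter 1: z = -0.3660 + -0.0380i, |z|^2 = 0.1354
Iter 2: z = -0.2335 + -0.0102i, |z|^2 = 0.0546
Iter 3: z = -0.3116 + -0.0332i, |z|^2 = 0.0982
Iter 4: z = -0.2700 + -0.0173i, |z|^2 = 0.0732
Iter 5: z = -0.2934 + -0.0287i, |z|^2 = 0.0869
Iter 6: z = -0.2807 + -0.0212i, |z|^2 = 0.0793
Iter 7: z = -0.2876 + -0.0261i, |z|^2 = 0.0834
Iter 8: z = -0.2840 + -0.0230i, |z|^2 = 0.0812
Iter 9: z = -0.2859 + -0.0249i, |z|^2 = 0.0824
Iter 10: z = -0.2849 + -0.0237i, |z|^2 = 0.0817
Iter 11: z = -0.2854 + -0.0245i, |z|^2 = 0.0821
Iter 12: z = -0.2851 + -0.0240i, |z|^2 = 0.0819
Iter 13: z = -0.2853 + -0.0243i, |z|^2 = 0.0820
Did not escape in 14 iterations → in set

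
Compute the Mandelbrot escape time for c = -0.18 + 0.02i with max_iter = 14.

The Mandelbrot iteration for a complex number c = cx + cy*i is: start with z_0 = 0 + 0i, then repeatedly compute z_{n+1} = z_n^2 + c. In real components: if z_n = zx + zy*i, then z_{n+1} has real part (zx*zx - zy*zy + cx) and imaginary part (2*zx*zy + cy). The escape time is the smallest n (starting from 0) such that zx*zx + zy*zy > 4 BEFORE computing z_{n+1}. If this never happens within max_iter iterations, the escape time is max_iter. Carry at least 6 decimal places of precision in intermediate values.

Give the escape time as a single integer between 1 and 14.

z_0 = 0 + 0i, c = -0.1800 + 0.0200i
Iter 1: z = -0.1800 + 0.0200i, |z|^2 = 0.0328
Iter 2: z = -0.1480 + 0.0128i, |z|^2 = 0.0221
Iter 3: z = -0.1583 + 0.0162i, |z|^2 = 0.0253
Iter 4: z = -0.1552 + 0.0149i, |z|^2 = 0.0243
Iter 5: z = -0.1561 + 0.0154i, |z|^2 = 0.0246
Iter 6: z = -0.1559 + 0.0152i, |z|^2 = 0.0245
Iter 7: z = -0.1559 + 0.0153i, |z|^2 = 0.0245
Iter 8: z = -0.1559 + 0.0152i, |z|^2 = 0.0245
Iter 9: z = -0.1559 + 0.0152i, |z|^2 = 0.0245
Iter 10: z = -0.1559 + 0.0152i, |z|^2 = 0.0245
Iter 11: z = -0.1559 + 0.0152i, |z|^2 = 0.0245
Iter 12: z = -0.1559 + 0.0152i, |z|^2 = 0.0245
Iter 13: z = -0.1559 + 0.0152i, |z|^2 = 0.0245

Answer: 14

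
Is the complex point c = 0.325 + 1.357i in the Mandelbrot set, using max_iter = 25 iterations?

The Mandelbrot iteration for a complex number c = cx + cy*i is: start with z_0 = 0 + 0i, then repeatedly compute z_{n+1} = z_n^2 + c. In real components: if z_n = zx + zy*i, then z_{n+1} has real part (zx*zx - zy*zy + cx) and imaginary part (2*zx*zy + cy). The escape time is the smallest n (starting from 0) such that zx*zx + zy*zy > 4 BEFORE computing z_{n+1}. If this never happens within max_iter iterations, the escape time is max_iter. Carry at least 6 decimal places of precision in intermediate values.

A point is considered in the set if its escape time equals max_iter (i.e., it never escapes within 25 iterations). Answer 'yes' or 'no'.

Answer: no

Derivation:
z_0 = 0 + 0i, c = 0.3250 + 1.3570i
Iter 1: z = 0.3250 + 1.3570i, |z|^2 = 1.9471
Iter 2: z = -1.4108 + 2.2390i, |z|^2 = 7.0038
Escaped at iteration 2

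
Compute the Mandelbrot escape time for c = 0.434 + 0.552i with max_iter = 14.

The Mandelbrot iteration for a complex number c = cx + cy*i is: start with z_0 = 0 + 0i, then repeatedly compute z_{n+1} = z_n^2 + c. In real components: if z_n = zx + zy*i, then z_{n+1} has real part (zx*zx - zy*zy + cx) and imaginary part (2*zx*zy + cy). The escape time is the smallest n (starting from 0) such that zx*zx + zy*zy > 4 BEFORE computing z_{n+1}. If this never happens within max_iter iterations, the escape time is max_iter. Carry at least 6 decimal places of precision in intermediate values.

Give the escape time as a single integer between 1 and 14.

Answer: 6

Derivation:
z_0 = 0 + 0i, c = 0.4340 + 0.5520i
Iter 1: z = 0.4340 + 0.5520i, |z|^2 = 0.4931
Iter 2: z = 0.3177 + 1.0311i, |z|^2 = 1.1641
Iter 3: z = -0.5283 + 1.2071i, |z|^2 = 1.7362
Iter 4: z = -0.7439 + -0.7235i, |z|^2 = 1.0769
Iter 5: z = 0.4640 + 1.6284i, |z|^2 = 2.8671
Iter 6: z = -2.0026 + 2.0630i, |z|^2 = 8.2664
Escaped at iteration 6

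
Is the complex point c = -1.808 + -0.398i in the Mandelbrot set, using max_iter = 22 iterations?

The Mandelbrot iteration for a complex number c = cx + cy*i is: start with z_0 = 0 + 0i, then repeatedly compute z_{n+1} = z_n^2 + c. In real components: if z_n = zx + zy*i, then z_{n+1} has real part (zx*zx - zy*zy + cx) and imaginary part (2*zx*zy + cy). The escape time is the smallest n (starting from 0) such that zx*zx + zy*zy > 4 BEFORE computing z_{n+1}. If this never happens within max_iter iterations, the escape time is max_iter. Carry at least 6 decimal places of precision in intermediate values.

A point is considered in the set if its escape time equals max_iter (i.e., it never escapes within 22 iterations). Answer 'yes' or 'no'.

Answer: no

Derivation:
z_0 = 0 + 0i, c = -1.8080 + -0.3980i
Iter 1: z = -1.8080 + -0.3980i, |z|^2 = 3.4273
Iter 2: z = 1.3025 + 1.0412i, |z|^2 = 2.7804
Iter 3: z = -1.1956 + 2.3142i, |z|^2 = 6.7849
Escaped at iteration 3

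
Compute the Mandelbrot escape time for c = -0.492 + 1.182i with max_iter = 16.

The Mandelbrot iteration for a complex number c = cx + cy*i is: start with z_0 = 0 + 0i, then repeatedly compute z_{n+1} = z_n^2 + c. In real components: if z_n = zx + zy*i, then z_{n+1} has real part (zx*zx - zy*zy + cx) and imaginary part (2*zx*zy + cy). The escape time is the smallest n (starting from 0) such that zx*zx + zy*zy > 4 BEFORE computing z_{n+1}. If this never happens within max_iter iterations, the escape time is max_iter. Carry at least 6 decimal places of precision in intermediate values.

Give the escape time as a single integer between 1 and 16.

Answer: 3

Derivation:
z_0 = 0 + 0i, c = -0.4920 + 1.1820i
Iter 1: z = -0.4920 + 1.1820i, |z|^2 = 1.6392
Iter 2: z = -1.6471 + 0.0189i, |z|^2 = 2.7132
Iter 3: z = 2.2204 + 1.1197i, |z|^2 = 6.1841
Escaped at iteration 3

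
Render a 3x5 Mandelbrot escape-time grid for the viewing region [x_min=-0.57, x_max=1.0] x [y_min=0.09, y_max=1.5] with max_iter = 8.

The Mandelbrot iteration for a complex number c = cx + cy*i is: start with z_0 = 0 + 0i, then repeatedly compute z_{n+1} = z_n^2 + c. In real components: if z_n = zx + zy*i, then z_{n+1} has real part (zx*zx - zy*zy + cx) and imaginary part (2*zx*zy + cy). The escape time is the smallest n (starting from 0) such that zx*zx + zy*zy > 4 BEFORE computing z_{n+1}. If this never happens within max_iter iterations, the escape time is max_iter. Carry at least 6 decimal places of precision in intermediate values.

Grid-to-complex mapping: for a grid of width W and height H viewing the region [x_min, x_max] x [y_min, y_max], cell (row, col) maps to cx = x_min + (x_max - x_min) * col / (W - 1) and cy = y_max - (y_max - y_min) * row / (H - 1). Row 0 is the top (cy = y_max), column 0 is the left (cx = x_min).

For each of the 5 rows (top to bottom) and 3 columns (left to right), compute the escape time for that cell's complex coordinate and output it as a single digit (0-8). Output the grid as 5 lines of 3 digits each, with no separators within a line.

Answer: 222
332
552
882
882

Derivation:
(row=0, col=0): c = -0.5700 + 1.5000i → escape time 2
(row=0, col=1): c = 0.2150 + 1.5000i → escape time 2
(row=0, col=2): c = 1.0000 + 1.5000i → escape time 2
(row=1, col=0): c = -0.5700 + 1.1475i → escape time 3
(row=1, col=1): c = 0.2150 + 1.1475i → escape time 3
(row=1, col=2): c = 1.0000 + 1.1475i → escape time 2
(row=2, col=0): c = -0.5700 + 0.7950i → escape time 5
(row=2, col=1): c = 0.2150 + 0.7950i → escape time 5
(row=2, col=2): c = 1.0000 + 0.7950i → escape time 2
(row=3, col=0): c = -0.5700 + 0.4425i → escape time 8
(row=3, col=1): c = 0.2150 + 0.4425i → escape time 8
(row=3, col=2): c = 1.0000 + 0.4425i → escape time 2
(row=4, col=0): c = -0.5700 + 0.0900i → escape time 8
(row=4, col=1): c = 0.2150 + 0.0900i → escape time 8
(row=4, col=2): c = 1.0000 + 0.0900i → escape time 2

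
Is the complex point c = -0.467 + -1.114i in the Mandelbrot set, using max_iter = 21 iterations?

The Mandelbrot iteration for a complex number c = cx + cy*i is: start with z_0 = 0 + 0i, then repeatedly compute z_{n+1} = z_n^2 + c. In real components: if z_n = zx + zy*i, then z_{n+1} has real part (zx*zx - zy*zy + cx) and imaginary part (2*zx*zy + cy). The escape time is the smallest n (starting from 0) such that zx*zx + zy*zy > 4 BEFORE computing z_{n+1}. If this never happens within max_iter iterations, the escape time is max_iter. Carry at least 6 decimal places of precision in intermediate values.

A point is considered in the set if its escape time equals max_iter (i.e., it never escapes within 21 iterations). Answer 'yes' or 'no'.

z_0 = 0 + 0i, c = -0.4670 + -1.1140i
Iter 1: z = -0.4670 + -1.1140i, |z|^2 = 1.4591
Iter 2: z = -1.4899 + -0.0735i, |z|^2 = 2.2252
Iter 3: z = 1.7474 + -0.8949i, |z|^2 = 3.8543
Iter 4: z = 1.7856 + -4.2416i, |z|^2 = 21.1793
Escaped at iteration 4

Answer: no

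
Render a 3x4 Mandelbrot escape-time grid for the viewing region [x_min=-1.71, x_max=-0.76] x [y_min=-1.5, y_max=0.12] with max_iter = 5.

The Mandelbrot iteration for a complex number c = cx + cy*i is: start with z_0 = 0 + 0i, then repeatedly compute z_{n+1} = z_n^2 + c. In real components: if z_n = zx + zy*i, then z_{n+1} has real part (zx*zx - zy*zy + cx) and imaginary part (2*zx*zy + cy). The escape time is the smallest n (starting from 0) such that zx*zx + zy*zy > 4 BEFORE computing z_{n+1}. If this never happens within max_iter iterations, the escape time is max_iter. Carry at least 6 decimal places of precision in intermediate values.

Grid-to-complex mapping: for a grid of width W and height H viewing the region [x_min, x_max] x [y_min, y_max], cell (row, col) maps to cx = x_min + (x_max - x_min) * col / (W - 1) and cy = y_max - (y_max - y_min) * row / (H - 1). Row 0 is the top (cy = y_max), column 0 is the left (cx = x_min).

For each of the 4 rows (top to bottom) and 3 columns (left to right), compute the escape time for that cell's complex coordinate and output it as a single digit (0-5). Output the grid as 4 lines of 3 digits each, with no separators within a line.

Answer: 555
355
233
122

Derivation:
(row=0, col=0): c = -1.7100 + 0.1200i → escape time 5
(row=0, col=1): c = -1.2350 + 0.1200i → escape time 5
(row=0, col=2): c = -0.7600 + 0.1200i → escape time 5
(row=1, col=0): c = -1.7100 + -0.4200i → escape time 3
(row=1, col=1): c = -1.2350 + -0.4200i → escape time 5
(row=1, col=2): c = -0.7600 + -0.4200i → escape time 5
(row=2, col=0): c = -1.7100 + -0.9600i → escape time 2
(row=2, col=1): c = -1.2350 + -0.9600i → escape time 3
(row=2, col=2): c = -0.7600 + -0.9600i → escape time 3
(row=3, col=0): c = -1.7100 + -1.5000i → escape time 1
(row=3, col=1): c = -1.2350 + -1.5000i → escape time 2
(row=3, col=2): c = -0.7600 + -1.5000i → escape time 2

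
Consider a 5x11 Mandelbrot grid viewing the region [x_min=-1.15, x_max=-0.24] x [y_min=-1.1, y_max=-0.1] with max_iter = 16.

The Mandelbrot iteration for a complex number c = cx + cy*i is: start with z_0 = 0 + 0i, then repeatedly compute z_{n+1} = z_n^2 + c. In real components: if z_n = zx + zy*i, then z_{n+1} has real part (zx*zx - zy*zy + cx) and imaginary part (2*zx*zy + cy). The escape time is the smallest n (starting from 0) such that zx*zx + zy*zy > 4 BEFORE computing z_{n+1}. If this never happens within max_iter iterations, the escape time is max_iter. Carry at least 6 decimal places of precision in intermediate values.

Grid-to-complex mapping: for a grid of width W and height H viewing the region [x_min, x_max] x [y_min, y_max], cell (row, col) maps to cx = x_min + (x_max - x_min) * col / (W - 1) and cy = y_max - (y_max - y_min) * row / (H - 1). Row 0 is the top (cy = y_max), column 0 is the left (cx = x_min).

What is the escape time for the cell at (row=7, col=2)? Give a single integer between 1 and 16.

Answer: 4

Derivation:
z_0 = 0 + 0i, c = -0.6950 + -0.8000i
Iter 1: z = -0.6950 + -0.8000i, |z|^2 = 1.1230
Iter 2: z = -0.8520 + 0.3120i, |z|^2 = 0.8232
Iter 3: z = -0.0665 + -1.3316i, |z|^2 = 1.7777
Iter 4: z = -2.4638 + -0.6229i, |z|^2 = 6.4585
Escaped at iteration 4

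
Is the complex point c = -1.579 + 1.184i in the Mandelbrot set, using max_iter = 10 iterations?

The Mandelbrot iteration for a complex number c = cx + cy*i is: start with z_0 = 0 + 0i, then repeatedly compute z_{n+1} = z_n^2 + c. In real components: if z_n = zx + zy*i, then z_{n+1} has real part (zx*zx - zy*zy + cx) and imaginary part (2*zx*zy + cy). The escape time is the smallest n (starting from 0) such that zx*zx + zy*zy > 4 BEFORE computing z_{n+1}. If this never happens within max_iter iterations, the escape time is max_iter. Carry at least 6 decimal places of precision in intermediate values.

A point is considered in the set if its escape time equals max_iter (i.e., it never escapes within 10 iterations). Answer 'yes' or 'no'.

z_0 = 0 + 0i, c = -1.5790 + 1.1840i
Iter 1: z = -1.5790 + 1.1840i, |z|^2 = 3.8951
Iter 2: z = -0.4876 + -2.5551i, |z|^2 = 6.7662
Escaped at iteration 2

Answer: no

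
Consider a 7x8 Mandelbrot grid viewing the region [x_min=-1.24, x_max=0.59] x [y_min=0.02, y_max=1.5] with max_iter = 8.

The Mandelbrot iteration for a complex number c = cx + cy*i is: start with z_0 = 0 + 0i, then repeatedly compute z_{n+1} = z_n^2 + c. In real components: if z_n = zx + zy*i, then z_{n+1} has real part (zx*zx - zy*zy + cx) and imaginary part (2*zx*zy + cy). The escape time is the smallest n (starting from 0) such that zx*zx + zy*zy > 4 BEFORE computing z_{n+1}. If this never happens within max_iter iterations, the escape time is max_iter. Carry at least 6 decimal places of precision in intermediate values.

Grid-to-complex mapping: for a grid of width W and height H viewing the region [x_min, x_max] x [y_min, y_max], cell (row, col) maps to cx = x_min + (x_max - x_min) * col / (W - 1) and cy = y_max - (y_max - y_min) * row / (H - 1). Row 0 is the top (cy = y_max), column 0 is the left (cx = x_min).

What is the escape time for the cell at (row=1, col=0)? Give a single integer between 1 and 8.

Answer: 2

Derivation:
z_0 = 0 + 0i, c = -1.2400 + 1.2886i
Iter 1: z = -1.2400 + 1.2886i, |z|^2 = 3.1980
Iter 2: z = -1.3628 + -1.9071i, |z|^2 = 5.4942
Escaped at iteration 2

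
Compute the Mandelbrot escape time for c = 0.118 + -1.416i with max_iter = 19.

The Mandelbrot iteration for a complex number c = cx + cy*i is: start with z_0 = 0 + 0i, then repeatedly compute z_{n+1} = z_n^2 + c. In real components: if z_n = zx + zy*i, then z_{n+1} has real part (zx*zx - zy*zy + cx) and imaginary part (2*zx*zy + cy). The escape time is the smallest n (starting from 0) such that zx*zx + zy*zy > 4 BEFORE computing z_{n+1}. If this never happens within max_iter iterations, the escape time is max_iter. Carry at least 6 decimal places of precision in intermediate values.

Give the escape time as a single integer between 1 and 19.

Answer: 2

Derivation:
z_0 = 0 + 0i, c = 0.1180 + -1.4160i
Iter 1: z = 0.1180 + -1.4160i, |z|^2 = 2.0190
Iter 2: z = -1.8731 + -1.7502i, |z|^2 = 6.5717
Escaped at iteration 2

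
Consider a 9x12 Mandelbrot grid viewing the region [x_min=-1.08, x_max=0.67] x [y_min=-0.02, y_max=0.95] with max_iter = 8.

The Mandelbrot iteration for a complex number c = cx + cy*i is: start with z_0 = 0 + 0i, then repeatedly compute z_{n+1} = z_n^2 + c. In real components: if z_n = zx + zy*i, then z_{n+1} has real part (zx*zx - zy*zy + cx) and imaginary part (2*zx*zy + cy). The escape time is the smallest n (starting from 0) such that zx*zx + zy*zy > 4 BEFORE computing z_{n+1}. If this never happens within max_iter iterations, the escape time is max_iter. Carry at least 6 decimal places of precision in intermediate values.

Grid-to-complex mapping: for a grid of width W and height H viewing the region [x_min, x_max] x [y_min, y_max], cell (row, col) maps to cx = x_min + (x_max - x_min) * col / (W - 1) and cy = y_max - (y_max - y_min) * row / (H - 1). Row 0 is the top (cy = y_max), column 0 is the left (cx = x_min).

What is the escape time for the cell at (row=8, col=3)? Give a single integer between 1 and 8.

z_0 = 0 + 0i, c = -0.4238 + 0.2445i
Iter 1: z = -0.4238 + 0.2445i, |z|^2 = 0.2394
Iter 2: z = -0.3040 + 0.0373i, |z|^2 = 0.0938
Iter 3: z = -0.3327 + 0.2219i, |z|^2 = 0.1599
Iter 4: z = -0.3623 + 0.0969i, |z|^2 = 0.1406
Iter 5: z = -0.3019 + 0.1743i, |z|^2 = 0.1215
Iter 6: z = -0.3630 + 0.1393i, |z|^2 = 0.1512
Iter 7: z = -0.3114 + 0.1434i, |z|^2 = 0.1175

Answer: 8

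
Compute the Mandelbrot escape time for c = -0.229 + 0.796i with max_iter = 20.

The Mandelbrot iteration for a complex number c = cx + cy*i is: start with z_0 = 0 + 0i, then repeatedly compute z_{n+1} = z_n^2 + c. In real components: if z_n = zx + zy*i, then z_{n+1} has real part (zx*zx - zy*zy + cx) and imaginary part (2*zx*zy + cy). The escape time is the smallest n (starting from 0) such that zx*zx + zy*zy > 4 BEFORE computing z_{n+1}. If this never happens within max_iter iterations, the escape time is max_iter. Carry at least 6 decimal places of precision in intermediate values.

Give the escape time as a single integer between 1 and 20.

z_0 = 0 + 0i, c = -0.2290 + 0.7960i
Iter 1: z = -0.2290 + 0.7960i, |z|^2 = 0.6861
Iter 2: z = -0.8102 + 0.4314i, |z|^2 = 0.8425
Iter 3: z = 0.2412 + 0.0969i, |z|^2 = 0.0676
Iter 4: z = -0.1802 + 0.8428i, |z|^2 = 0.7427
Iter 5: z = -0.9068 + 0.4923i, |z|^2 = 1.0646
Iter 6: z = 0.3509 + -0.0968i, |z|^2 = 0.1325
Iter 7: z = -0.1152 + 0.7281i, |z|^2 = 0.5434
Iter 8: z = -0.7458 + 0.6282i, |z|^2 = 0.9509
Iter 9: z = -0.0674 + -0.1411i, |z|^2 = 0.0245
Iter 10: z = -0.2444 + 0.8150i, |z|^2 = 0.7240
Iter 11: z = -0.8336 + 0.3977i, |z|^2 = 0.8530
Iter 12: z = 0.3077 + 0.1330i, |z|^2 = 0.1124
Iter 13: z = -0.1520 + 0.8778i, |z|^2 = 0.7937
Iter 14: z = -0.9765 + 0.5291i, |z|^2 = 1.2335
Iter 15: z = 0.4446 + -0.2373i, |z|^2 = 0.2540
Iter 16: z = -0.0876 + 0.5850i, |z|^2 = 0.3499
Iter 17: z = -0.5635 + 0.6935i, |z|^2 = 0.7985
Iter 18: z = -0.3924 + 0.0144i, |z|^2 = 0.1542
Iter 19: z = -0.0752 + 0.7847i, |z|^2 = 0.6214

Answer: 20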